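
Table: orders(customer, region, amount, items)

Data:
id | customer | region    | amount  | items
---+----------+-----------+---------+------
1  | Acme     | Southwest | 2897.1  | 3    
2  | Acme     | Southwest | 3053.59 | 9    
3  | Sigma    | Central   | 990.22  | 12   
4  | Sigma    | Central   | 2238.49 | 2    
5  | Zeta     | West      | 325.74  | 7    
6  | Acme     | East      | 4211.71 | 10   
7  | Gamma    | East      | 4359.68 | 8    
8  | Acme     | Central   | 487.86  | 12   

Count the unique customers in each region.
SELECT region, COUNT(DISTINCT customer)
FROM orders
GROUP BY region

Result:
  Central: 2 distinct
  East: 2 distinct
  Southwest: 1 distinct
  West: 1 distinct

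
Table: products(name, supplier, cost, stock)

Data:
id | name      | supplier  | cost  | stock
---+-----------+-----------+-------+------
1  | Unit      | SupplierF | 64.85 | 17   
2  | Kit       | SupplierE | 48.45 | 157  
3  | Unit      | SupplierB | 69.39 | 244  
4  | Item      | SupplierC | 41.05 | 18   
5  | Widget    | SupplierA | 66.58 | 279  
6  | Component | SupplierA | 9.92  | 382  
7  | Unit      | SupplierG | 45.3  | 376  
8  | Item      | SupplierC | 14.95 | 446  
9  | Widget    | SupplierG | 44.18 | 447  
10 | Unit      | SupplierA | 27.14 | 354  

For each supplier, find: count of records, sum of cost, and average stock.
SELECT supplier,
       COUNT(*) as cnt,
       SUM(cost) as total_cost,
       AVG(stock) as avg_stock
FROM products
GROUP BY supplier

Result:
  SupplierA: 3 records, 103.64 total cost, 338.33 avg stock
  SupplierB: 1 records, 69.39 total cost, 244.00 avg stock
  SupplierC: 2 records, 56.00 total cost, 232.00 avg stock
  SupplierE: 1 records, 48.45 total cost, 157.00 avg stock
  SupplierF: 1 records, 64.85 total cost, 17.00 avg stock
  SupplierG: 2 records, 89.48 total cost, 411.50 avg stock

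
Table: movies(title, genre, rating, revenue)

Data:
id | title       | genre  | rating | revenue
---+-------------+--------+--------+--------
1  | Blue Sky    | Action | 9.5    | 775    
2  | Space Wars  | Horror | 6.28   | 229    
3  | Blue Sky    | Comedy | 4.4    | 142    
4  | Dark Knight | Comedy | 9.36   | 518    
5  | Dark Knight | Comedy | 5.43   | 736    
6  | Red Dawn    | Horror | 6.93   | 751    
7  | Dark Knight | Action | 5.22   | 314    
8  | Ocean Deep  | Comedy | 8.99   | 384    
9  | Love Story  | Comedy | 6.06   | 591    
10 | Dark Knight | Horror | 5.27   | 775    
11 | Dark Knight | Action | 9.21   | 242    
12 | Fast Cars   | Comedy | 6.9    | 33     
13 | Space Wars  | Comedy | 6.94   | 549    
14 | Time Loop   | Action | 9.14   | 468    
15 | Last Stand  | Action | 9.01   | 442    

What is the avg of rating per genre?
SELECT genre, AVG(rating) as result
FROM movies
GROUP BY genre

Result:
  Action: 8.42
  Comedy: 6.87
  Horror: 6.16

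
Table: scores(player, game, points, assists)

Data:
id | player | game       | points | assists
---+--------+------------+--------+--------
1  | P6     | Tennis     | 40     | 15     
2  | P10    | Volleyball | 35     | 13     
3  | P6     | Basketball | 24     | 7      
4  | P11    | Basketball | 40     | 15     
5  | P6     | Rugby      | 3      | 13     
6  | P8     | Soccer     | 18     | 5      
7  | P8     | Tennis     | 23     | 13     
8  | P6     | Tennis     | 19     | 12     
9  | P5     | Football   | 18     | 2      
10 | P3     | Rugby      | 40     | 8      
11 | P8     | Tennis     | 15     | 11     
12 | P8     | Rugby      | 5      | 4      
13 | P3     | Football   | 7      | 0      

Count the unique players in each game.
SELECT game, COUNT(DISTINCT player)
FROM scores
GROUP BY game

Result:
  Basketball: 2 distinct
  Football: 2 distinct
  Rugby: 3 distinct
  Soccer: 1 distinct
  Tennis: 2 distinct
  Volleyball: 1 distinct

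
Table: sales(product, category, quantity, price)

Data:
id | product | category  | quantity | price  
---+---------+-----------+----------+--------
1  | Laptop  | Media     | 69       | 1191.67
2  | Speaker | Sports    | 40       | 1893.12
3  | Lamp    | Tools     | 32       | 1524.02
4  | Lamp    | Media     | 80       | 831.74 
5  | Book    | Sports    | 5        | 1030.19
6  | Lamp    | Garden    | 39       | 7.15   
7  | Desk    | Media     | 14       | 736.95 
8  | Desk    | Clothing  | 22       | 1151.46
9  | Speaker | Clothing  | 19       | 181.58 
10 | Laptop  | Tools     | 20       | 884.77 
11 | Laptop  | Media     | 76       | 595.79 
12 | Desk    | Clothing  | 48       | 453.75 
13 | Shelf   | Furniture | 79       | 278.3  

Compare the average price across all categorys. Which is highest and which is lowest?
SELECT category, AVG(price)
FROM sales
GROUP BY category
ORDER BY AVG(price)

All groups:
  Garden: 7.15
  Furniture: 278.30
  Clothing: 595.60
  Media: 839.04
  Tools: 1204.40
  Sports: 1461.66

Highest: Sports (1461.66)
Lowest: Garden (7.15)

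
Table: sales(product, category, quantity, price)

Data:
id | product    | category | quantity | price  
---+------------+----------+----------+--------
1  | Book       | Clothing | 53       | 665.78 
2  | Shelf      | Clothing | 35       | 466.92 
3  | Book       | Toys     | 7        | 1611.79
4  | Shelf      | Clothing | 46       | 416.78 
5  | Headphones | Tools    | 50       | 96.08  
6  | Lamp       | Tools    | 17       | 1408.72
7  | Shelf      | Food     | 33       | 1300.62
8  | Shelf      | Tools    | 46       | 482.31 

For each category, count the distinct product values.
SELECT category, COUNT(DISTINCT product)
FROM sales
GROUP BY category

Result:
  Clothing: 2 distinct
  Food: 1 distinct
  Tools: 3 distinct
  Toys: 1 distinct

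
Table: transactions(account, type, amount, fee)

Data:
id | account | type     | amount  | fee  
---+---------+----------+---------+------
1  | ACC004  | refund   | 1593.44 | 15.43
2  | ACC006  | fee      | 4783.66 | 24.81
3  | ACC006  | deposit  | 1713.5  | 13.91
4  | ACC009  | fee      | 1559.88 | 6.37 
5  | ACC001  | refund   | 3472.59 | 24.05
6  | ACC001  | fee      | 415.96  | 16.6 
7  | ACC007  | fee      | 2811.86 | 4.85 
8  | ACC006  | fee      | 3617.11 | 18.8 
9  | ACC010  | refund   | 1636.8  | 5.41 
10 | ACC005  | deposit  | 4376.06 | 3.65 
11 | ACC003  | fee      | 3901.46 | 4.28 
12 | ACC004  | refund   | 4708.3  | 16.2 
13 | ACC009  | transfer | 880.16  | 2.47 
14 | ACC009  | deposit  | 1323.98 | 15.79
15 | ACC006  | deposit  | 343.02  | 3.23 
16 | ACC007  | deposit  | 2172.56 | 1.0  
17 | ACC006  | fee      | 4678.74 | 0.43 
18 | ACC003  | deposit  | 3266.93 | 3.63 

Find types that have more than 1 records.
SELECT type, COUNT(*) as cnt
FROM transactions
GROUP BY type
HAVING COUNT(*) > 1

Result:
  deposit: 6
  fee: 7
  refund: 4

Note: HAVING filters groups after aggregation, WHERE filters rows before.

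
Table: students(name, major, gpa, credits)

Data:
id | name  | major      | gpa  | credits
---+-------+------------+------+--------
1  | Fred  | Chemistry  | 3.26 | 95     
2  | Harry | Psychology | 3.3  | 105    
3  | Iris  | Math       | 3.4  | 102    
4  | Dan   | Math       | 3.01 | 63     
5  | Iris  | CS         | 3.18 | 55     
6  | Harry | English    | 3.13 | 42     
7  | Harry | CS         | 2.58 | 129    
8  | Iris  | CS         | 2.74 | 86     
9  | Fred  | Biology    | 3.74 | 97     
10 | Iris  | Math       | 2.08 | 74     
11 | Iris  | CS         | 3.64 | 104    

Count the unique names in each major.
SELECT major, COUNT(DISTINCT name)
FROM students
GROUP BY major

Result:
  Biology: 1 distinct
  CS: 2 distinct
  Chemistry: 1 distinct
  English: 1 distinct
  Math: 2 distinct
  Psychology: 1 distinct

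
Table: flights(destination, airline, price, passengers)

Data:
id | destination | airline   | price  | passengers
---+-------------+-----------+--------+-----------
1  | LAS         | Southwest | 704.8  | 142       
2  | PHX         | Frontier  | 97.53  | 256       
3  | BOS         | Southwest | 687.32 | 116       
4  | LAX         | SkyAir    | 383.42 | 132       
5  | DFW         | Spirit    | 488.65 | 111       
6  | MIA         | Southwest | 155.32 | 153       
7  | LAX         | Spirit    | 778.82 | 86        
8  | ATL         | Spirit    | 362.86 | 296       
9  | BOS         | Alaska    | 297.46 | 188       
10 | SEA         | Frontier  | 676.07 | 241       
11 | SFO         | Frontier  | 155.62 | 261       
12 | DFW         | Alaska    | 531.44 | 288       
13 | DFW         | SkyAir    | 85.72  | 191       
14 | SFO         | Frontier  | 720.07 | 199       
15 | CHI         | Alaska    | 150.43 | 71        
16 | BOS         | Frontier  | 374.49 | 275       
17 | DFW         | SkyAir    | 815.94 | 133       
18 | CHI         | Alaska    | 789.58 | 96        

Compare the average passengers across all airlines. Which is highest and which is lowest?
SELECT airline, AVG(passengers)
FROM flights
GROUP BY airline
ORDER BY AVG(passengers)

All groups:
  Southwest: 137.00
  SkyAir: 152.00
  Alaska: 160.75
  Spirit: 164.33
  Frontier: 246.40

Highest: Frontier (246.40)
Lowest: Southwest (137.00)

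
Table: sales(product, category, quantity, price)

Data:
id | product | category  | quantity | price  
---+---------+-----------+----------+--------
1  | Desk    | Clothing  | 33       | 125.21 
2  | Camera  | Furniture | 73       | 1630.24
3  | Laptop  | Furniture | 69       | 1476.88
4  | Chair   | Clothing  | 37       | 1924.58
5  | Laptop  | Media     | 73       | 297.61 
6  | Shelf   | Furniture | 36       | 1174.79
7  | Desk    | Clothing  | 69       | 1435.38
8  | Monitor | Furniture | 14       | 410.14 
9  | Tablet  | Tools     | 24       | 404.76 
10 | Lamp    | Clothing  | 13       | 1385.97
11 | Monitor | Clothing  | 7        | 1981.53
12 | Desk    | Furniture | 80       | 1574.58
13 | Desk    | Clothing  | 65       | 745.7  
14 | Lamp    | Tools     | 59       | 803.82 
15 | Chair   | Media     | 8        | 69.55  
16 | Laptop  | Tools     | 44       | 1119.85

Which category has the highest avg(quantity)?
SELECT category, AVG(quantity) as val
FROM sales
GROUP BY category
ORDER BY val DESC
LIMIT 1

Result: Furniture with avg(quantity) = 54.40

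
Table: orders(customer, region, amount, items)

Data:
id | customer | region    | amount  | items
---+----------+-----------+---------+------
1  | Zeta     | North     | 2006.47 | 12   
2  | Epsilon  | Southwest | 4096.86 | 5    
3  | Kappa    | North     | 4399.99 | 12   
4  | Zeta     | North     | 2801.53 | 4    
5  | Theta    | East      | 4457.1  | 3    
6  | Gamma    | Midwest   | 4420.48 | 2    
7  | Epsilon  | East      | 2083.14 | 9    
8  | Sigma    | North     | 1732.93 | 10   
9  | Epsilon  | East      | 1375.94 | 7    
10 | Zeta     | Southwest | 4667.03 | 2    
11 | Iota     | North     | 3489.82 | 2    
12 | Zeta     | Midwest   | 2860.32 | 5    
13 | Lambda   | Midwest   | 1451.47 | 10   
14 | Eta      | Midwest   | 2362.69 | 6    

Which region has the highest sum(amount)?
SELECT region, SUM(amount) as val
FROM orders
GROUP BY region
ORDER BY val DESC
LIMIT 1

Result: North with sum(amount) = 14430.74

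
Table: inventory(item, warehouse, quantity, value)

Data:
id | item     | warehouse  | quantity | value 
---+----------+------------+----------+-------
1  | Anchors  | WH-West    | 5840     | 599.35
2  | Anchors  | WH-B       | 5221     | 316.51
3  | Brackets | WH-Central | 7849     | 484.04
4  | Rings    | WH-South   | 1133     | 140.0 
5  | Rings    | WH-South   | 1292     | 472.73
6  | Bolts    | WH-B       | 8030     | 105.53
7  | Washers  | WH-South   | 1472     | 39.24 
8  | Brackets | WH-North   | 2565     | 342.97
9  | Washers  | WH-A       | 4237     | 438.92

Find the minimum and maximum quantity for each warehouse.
SELECT warehouse, MIN(quantity), MAX(quantity)
FROM inventory
GROUP BY warehouse

Result:
  WH-A: min=4237, max=4237
  WH-B: min=5221, max=8030
  WH-Central: min=7849, max=7849
  WH-North: min=2565, max=2565
  WH-South: min=1133, max=1472
  WH-West: min=5840, max=5840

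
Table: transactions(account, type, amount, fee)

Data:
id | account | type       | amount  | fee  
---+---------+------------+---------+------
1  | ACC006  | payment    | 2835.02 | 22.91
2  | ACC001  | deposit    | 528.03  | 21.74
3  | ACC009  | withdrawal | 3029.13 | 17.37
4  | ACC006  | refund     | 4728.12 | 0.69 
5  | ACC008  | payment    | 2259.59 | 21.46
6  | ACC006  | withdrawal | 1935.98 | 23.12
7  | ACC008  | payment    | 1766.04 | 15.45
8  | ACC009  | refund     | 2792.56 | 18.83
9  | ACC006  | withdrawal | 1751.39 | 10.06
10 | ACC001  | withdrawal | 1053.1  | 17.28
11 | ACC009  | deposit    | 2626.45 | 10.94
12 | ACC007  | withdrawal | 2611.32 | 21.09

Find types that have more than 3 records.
SELECT type, COUNT(*) as cnt
FROM transactions
GROUP BY type
HAVING COUNT(*) > 3

Result:
  withdrawal: 5

Note: HAVING filters groups after aggregation, WHERE filters rows before.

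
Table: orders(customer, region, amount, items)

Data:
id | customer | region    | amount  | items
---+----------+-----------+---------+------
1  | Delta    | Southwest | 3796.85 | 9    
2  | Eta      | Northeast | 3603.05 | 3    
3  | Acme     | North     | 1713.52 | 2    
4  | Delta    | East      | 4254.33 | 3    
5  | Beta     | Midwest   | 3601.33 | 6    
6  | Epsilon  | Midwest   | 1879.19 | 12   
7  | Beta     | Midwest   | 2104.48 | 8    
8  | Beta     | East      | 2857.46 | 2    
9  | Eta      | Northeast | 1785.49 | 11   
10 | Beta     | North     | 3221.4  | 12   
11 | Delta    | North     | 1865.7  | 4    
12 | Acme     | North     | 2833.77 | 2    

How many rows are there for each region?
SELECT region, COUNT(*) as count
FROM orders
GROUP BY region

Result:
  East: 2
  Midwest: 3
  North: 4
  Northeast: 2
  Southwest: 1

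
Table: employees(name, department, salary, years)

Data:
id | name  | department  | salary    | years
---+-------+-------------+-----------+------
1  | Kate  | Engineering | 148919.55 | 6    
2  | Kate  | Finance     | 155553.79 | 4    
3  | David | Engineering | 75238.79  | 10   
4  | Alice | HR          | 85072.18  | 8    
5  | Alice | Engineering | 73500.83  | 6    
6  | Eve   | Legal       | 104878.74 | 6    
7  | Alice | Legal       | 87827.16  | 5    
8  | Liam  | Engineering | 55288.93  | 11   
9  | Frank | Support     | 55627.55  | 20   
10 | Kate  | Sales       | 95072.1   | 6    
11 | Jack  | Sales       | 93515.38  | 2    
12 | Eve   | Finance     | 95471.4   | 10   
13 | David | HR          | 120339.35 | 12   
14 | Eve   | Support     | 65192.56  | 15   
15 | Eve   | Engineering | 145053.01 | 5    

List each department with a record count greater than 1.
SELECT department, COUNT(*) as cnt
FROM employees
GROUP BY department
HAVING COUNT(*) > 1

Result:
  Engineering: 5
  Finance: 2
  HR: 2
  Legal: 2
  Sales: 2
  Support: 2

Note: HAVING filters groups after aggregation, WHERE filters rows before.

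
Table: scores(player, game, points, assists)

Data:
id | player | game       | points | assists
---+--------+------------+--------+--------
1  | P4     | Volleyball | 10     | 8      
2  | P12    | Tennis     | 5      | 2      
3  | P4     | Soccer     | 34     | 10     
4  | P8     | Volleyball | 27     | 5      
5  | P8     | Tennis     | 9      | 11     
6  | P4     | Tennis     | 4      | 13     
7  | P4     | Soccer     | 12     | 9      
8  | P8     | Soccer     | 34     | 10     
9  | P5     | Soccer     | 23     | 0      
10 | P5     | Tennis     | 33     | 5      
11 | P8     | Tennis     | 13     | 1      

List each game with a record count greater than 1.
SELECT game, COUNT(*) as cnt
FROM scores
GROUP BY game
HAVING COUNT(*) > 1

Result:
  Soccer: 4
  Tennis: 5
  Volleyball: 2

Note: HAVING filters groups after aggregation, WHERE filters rows before.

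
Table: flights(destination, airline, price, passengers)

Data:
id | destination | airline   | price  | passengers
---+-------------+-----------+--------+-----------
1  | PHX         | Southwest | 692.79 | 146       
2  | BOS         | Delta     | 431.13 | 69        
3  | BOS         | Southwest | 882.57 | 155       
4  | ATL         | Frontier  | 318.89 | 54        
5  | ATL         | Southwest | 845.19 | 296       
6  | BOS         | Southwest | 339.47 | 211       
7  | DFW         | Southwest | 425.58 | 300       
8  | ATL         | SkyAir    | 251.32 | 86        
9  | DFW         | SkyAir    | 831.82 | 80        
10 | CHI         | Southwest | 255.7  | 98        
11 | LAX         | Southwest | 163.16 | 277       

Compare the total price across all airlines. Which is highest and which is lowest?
SELECT airline, SUM(price)
FROM flights
GROUP BY airline
ORDER BY SUM(price)

All groups:
  Frontier: 318.89
  Delta: 431.13
  SkyAir: 1083.14
  Southwest: 3604.46

Highest: Southwest (3604.46)
Lowest: Frontier (318.89)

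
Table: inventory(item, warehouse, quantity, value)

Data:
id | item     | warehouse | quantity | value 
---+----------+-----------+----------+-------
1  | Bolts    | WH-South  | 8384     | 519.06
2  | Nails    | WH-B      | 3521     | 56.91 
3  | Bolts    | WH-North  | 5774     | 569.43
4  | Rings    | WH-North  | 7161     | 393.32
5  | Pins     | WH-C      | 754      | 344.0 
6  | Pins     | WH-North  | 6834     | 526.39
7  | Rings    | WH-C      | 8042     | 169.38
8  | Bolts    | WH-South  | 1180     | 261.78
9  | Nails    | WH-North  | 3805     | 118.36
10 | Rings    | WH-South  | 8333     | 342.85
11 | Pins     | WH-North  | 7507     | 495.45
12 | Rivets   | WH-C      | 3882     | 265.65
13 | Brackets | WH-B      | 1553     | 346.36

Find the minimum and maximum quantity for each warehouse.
SELECT warehouse, MIN(quantity), MAX(quantity)
FROM inventory
GROUP BY warehouse

Result:
  WH-B: min=1553, max=3521
  WH-C: min=754, max=8042
  WH-North: min=3805, max=7507
  WH-South: min=1180, max=8384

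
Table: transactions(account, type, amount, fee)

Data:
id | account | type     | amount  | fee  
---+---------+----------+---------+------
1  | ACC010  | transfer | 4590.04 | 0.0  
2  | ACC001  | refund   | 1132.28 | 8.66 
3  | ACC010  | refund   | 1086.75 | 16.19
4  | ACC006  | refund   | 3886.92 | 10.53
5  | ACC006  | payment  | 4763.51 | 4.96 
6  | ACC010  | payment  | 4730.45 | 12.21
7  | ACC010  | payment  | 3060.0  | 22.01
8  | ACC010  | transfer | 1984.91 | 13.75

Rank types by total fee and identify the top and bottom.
SELECT type, SUM(fee)
FROM transactions
GROUP BY type
ORDER BY SUM(fee)

All groups:
  transfer: 13.75
  refund: 35.38
  payment: 39.18

Highest: payment (39.18)
Lowest: transfer (13.75)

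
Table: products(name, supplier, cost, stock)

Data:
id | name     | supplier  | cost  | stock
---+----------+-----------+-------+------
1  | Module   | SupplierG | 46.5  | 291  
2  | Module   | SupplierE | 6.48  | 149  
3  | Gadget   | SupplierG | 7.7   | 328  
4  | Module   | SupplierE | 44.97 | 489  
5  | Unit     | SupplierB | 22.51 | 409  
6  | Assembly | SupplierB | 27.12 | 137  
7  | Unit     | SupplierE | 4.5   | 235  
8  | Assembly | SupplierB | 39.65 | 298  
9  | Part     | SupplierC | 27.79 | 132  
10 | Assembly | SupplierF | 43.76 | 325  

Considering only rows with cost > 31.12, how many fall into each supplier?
SELECT supplier, COUNT(*)
FROM products
WHERE cost > 31.12
GROUP BY supplier

Note: WHERE filters rows before grouping.

Result:
  SupplierB: 1
  SupplierE: 1
  SupplierF: 1
  SupplierG: 1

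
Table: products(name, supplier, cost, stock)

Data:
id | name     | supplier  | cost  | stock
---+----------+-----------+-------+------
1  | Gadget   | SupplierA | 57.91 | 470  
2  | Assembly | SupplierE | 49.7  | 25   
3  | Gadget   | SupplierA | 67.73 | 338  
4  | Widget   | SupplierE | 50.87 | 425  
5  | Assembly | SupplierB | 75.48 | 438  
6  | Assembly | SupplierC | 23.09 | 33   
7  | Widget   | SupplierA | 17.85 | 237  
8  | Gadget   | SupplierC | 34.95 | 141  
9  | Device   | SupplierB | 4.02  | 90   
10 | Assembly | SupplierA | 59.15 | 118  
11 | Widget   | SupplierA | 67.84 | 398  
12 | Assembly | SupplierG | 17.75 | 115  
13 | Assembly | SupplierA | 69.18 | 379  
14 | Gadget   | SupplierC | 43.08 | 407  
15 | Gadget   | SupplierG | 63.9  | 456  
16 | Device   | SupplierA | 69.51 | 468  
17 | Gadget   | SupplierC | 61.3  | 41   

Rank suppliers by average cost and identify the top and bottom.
SELECT supplier, AVG(cost)
FROM products
GROUP BY supplier
ORDER BY AVG(cost)

All groups:
  SupplierB: 39.75
  SupplierC: 40.61
  SupplierG: 40.83
  SupplierE: 50.29
  SupplierA: 58.45

Highest: SupplierA (58.45)
Lowest: SupplierB (39.75)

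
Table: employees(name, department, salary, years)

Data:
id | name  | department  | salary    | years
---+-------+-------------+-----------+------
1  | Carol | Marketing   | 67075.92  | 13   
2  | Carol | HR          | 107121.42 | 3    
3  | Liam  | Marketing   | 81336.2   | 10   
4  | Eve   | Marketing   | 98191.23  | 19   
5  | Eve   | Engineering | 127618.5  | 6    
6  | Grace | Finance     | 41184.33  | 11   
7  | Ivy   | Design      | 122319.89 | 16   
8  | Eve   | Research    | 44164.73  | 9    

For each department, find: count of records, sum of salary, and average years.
SELECT department,
       COUNT(*) as cnt,
       SUM(salary) as total_salary,
       AVG(years) as avg_years
FROM employees
GROUP BY department

Result:
  Design: 1 records, 122319.89 total salary, 16.00 avg years
  Engineering: 1 records, 127618.50 total salary, 6.00 avg years
  Finance: 1 records, 41184.33 total salary, 11.00 avg years
  HR: 1 records, 107121.42 total salary, 3.00 avg years
  Marketing: 3 records, 246603.35 total salary, 14.00 avg years
  Research: 1 records, 44164.73 total salary, 9.00 avg years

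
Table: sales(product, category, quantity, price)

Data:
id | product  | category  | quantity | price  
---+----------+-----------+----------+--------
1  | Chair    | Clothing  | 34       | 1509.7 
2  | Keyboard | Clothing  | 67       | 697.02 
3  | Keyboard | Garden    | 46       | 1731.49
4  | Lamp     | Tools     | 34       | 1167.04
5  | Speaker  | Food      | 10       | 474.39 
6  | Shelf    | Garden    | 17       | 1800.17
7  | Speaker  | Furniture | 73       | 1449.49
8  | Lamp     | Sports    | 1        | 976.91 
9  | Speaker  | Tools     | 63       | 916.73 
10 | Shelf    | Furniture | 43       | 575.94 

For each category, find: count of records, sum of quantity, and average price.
SELECT category,
       COUNT(*) as cnt,
       SUM(quantity) as total_quantity,
       AVG(price) as avg_price
FROM sales
GROUP BY category

Result:
  Clothing: 2 records, 101 total quantity, 1103.36 avg price
  Food: 1 records, 10 total quantity, 474.39 avg price
  Furniture: 2 records, 116 total quantity, 1012.72 avg price
  Garden: 2 records, 63 total quantity, 1765.83 avg price
  Sports: 1 records, 1 total quantity, 976.91 avg price
  Tools: 2 records, 97 total quantity, 1041.89 avg price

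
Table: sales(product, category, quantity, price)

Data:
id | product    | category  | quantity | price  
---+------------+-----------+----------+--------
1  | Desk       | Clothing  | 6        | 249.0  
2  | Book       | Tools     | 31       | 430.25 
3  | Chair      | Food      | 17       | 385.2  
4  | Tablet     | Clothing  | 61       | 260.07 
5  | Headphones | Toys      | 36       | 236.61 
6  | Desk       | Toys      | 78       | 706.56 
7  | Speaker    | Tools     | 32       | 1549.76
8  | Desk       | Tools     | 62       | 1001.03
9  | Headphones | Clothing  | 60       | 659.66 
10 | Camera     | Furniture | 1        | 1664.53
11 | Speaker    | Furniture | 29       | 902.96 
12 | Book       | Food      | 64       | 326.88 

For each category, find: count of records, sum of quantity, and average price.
SELECT category,
       COUNT(*) as cnt,
       SUM(quantity) as total_quantity,
       AVG(price) as avg_price
FROM sales
GROUP BY category

Result:
  Clothing: 3 records, 127 total quantity, 389.58 avg price
  Food: 2 records, 81 total quantity, 356.04 avg price
  Furniture: 2 records, 30 total quantity, 1283.75 avg price
  Tools: 3 records, 125 total quantity, 993.68 avg price
  Toys: 2 records, 114 total quantity, 471.59 avg price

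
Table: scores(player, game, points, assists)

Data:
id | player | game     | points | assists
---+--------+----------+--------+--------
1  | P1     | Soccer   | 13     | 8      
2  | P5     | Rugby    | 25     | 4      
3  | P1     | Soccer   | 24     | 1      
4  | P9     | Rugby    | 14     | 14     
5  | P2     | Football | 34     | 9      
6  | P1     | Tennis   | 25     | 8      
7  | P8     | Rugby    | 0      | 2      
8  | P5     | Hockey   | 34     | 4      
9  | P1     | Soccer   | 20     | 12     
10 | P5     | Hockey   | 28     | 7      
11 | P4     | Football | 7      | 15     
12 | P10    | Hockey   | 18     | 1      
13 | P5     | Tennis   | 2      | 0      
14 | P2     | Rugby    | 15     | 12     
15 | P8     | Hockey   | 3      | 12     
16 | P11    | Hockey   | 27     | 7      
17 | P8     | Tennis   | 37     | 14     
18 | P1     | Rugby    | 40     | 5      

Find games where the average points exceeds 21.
SELECT game, AVG(points)
FROM scores
GROUP BY game
HAVING AVG(points) > 21

Result:
  Hockey: avg=22.00
  Tennis: avg=21.33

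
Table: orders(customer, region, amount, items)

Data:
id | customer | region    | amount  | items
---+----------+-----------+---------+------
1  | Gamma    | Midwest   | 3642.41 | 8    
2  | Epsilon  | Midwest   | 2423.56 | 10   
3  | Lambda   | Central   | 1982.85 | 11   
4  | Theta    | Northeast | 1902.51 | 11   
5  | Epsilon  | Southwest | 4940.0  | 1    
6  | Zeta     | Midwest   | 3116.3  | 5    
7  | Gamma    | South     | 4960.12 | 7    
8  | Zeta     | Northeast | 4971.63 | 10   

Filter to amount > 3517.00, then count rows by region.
SELECT region, COUNT(*)
FROM orders
WHERE amount > 3517.00
GROUP BY region

Note: WHERE filters rows before grouping.

Result:
  Midwest: 1
  Northeast: 1
  South: 1
  Southwest: 1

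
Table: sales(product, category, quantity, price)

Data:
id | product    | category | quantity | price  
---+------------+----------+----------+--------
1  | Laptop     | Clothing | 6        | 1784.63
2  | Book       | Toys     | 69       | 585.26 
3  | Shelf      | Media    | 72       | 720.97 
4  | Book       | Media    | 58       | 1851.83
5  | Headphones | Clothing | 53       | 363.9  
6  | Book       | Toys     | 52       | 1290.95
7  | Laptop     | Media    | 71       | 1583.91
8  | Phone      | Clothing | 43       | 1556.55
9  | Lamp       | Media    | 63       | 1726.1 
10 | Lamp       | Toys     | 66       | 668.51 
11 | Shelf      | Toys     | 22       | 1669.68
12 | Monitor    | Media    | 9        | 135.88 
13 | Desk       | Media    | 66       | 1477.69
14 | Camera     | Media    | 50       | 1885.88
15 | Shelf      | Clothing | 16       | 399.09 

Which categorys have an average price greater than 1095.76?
SELECT category, AVG(price)
FROM sales
GROUP BY category
HAVING AVG(price) > 1095.76

Result:
  Media: avg=1340.32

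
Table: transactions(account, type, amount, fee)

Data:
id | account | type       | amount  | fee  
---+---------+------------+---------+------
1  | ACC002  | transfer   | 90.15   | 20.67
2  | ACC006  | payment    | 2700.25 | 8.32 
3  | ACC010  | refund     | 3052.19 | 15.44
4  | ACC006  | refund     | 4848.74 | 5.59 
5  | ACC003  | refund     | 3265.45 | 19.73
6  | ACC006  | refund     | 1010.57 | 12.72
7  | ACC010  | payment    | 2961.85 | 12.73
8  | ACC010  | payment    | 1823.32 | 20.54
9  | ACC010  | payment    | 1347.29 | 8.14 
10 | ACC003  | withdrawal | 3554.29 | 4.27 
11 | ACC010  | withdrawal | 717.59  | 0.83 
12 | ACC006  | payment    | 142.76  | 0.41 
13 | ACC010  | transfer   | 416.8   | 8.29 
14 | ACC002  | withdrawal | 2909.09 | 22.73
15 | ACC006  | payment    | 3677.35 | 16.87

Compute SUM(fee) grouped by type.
SELECT type, SUM(fee) as result
FROM transactions
GROUP BY type

Result:
  payment: 67.01
  refund: 53.48
  transfer: 28.96
  withdrawal: 27.83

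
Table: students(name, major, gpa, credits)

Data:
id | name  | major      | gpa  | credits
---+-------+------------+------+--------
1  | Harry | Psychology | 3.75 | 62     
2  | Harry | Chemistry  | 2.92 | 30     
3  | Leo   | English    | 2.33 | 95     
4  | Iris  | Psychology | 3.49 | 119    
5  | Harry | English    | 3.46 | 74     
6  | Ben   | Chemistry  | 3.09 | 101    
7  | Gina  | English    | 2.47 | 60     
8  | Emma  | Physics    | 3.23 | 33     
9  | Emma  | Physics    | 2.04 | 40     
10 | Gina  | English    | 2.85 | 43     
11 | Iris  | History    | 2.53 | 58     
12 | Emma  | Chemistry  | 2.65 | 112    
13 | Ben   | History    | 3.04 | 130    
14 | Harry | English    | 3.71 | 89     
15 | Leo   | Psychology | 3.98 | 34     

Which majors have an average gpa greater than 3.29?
SELECT major, AVG(gpa)
FROM students
GROUP BY major
HAVING AVG(gpa) > 3.29

Result:
  Psychology: avg=3.74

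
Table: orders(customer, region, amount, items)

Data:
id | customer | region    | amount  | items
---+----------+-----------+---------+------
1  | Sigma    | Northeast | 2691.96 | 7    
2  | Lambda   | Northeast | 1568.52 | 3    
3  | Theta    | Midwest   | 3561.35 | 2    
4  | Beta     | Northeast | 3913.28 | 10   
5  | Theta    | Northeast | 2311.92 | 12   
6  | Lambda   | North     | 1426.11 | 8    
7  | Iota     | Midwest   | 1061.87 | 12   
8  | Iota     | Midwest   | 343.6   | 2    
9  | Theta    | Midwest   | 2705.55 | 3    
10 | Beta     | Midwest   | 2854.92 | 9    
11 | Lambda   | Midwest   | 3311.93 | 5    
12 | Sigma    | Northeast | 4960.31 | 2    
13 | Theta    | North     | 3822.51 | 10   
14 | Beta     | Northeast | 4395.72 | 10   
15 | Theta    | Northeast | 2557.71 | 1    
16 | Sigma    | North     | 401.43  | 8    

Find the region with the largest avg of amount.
SELECT region, AVG(amount) as val
FROM orders
GROUP BY region
ORDER BY val DESC
LIMIT 1

Result: Northeast with avg(amount) = 3199.92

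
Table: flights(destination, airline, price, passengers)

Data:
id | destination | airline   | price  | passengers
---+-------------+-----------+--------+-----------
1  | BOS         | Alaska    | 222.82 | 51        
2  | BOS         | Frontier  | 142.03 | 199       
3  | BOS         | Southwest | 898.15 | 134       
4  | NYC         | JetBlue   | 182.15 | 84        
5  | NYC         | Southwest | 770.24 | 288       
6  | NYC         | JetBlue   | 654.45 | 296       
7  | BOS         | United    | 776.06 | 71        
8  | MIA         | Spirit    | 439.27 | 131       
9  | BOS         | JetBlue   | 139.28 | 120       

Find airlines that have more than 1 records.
SELECT airline, COUNT(*) as cnt
FROM flights
GROUP BY airline
HAVING COUNT(*) > 1

Result:
  JetBlue: 3
  Southwest: 2

Note: HAVING filters groups after aggregation, WHERE filters rows before.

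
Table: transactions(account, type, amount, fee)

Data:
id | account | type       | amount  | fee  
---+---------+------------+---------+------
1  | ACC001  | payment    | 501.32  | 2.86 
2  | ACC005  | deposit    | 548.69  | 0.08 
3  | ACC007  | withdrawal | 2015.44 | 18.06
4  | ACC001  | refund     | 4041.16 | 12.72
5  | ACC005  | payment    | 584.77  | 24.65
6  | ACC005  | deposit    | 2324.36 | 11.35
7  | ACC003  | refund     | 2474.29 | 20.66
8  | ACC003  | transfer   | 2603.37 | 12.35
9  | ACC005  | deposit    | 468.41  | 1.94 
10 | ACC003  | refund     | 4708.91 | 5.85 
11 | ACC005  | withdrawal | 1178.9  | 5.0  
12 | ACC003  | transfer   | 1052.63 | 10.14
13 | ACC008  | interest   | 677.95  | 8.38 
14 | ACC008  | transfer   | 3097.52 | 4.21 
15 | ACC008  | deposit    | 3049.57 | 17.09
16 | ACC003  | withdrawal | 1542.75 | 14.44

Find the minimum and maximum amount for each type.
SELECT type, MIN(amount), MAX(amount)
FROM transactions
GROUP BY type

Result:
  deposit: min=468.41, max=3049.57
  interest: min=677.95, max=677.95
  payment: min=501.32, max=584.77
  refund: min=2474.29, max=4708.91
  transfer: min=1052.63, max=3097.52
  withdrawal: min=1178.90, max=2015.44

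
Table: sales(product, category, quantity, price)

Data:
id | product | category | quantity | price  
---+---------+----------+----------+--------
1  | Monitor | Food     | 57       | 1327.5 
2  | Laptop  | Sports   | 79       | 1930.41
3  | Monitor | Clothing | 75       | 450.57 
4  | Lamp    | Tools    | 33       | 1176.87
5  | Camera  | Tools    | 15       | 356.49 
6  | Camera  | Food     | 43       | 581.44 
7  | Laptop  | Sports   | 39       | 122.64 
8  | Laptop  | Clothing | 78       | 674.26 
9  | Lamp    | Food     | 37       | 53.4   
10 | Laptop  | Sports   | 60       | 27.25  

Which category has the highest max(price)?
SELECT category, MAX(price) as val
FROM sales
GROUP BY category
ORDER BY val DESC
LIMIT 1

Result: Sports with max(price) = 1930.41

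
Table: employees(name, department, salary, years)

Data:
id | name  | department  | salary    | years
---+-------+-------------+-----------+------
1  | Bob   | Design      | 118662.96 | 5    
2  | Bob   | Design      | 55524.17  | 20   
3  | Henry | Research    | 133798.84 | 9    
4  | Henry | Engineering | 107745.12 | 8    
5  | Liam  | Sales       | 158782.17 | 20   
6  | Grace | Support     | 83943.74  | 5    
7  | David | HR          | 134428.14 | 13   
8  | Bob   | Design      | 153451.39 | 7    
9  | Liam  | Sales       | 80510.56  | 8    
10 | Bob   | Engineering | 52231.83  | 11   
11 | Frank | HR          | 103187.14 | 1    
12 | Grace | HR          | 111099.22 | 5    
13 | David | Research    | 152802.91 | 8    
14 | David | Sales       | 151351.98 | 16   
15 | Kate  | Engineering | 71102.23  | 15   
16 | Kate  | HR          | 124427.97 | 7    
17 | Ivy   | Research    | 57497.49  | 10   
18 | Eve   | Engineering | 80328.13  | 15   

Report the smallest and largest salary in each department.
SELECT department, MIN(salary), MAX(salary)
FROM employees
GROUP BY department

Result:
  Design: min=55524.17, max=153451.39
  Engineering: min=52231.83, max=107745.12
  HR: min=103187.14, max=134428.14
  Research: min=57497.49, max=152802.91
  Sales: min=80510.56, max=158782.17
  Support: min=83943.74, max=83943.74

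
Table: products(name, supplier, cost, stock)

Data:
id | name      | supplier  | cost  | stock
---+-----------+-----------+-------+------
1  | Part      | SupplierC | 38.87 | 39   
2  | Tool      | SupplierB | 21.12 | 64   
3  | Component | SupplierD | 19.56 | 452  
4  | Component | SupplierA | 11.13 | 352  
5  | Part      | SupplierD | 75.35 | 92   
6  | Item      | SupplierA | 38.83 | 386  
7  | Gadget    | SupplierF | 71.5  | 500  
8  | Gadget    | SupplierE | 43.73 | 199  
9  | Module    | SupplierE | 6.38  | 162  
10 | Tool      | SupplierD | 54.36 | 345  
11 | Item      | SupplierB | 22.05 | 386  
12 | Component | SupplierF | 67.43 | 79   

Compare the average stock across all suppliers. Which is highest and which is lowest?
SELECT supplier, AVG(stock)
FROM products
GROUP BY supplier
ORDER BY AVG(stock)

All groups:
  SupplierC: 39.00
  SupplierE: 180.50
  SupplierB: 225.00
  SupplierF: 289.50
  SupplierD: 296.33
  SupplierA: 369.00

Highest: SupplierA (369.00)
Lowest: SupplierC (39.00)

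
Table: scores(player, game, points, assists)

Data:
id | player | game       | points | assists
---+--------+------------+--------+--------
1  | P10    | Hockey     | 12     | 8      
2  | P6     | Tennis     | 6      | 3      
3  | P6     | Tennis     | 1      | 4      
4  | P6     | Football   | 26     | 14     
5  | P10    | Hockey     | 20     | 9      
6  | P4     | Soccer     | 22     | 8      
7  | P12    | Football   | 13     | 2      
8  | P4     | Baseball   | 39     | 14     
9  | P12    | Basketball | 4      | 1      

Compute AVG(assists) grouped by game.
SELECT game, AVG(assists) as result
FROM scores
GROUP BY game

Result:
  Baseball: 14.00
  Basketball: 1.00
  Football: 8.00
  Hockey: 8.50
  Soccer: 8.00
  Tennis: 3.50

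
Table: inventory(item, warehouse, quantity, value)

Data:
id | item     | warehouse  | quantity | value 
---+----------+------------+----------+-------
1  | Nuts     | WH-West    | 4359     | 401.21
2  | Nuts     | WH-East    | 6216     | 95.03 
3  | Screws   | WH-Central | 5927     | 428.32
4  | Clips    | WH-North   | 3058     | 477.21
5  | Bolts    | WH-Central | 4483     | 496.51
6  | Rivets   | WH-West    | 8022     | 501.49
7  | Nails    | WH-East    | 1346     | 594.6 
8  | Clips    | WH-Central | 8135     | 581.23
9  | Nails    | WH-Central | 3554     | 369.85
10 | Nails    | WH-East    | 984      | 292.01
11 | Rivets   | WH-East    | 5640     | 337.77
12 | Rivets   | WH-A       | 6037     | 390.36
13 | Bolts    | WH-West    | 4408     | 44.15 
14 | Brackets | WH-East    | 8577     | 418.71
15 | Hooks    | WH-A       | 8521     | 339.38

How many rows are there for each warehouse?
SELECT warehouse, COUNT(*) as count
FROM inventory
GROUP BY warehouse

Result:
  WH-A: 2
  WH-Central: 4
  WH-East: 5
  WH-North: 1
  WH-West: 3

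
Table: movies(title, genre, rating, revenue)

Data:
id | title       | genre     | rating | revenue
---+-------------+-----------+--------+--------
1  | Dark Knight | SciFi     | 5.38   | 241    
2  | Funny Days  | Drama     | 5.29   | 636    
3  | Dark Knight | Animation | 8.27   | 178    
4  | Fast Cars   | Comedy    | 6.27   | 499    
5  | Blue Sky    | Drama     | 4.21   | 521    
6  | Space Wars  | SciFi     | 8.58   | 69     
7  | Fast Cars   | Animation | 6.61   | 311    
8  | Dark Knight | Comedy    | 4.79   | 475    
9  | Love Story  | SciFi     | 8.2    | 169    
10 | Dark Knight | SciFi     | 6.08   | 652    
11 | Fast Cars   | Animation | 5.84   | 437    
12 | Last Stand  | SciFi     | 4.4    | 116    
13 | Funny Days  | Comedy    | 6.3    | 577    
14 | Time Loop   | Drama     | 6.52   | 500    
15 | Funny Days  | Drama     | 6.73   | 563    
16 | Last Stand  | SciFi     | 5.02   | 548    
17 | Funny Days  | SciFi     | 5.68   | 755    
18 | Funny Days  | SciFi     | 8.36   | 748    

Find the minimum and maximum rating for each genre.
SELECT genre, MIN(rating), MAX(rating)
FROM movies
GROUP BY genre

Result:
  Animation: min=5.84, max=8.27
  Comedy: min=4.79, max=6.30
  Drama: min=4.21, max=6.73
  SciFi: min=4.40, max=8.58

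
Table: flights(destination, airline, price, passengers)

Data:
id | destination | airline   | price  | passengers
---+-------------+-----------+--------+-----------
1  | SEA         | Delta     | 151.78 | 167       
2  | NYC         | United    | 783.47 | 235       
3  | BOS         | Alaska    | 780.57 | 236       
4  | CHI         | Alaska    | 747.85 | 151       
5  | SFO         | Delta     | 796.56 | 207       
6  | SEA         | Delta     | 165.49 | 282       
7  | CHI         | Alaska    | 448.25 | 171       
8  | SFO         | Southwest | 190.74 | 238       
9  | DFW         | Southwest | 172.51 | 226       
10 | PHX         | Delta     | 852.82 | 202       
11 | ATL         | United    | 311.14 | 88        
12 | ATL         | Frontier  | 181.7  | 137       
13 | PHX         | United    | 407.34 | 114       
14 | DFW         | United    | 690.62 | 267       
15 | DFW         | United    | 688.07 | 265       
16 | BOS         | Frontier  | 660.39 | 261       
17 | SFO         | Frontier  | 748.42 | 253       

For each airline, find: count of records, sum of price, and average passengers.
SELECT airline,
       COUNT(*) as cnt,
       SUM(price) as total_price,
       AVG(passengers) as avg_passengers
FROM flights
GROUP BY airline

Result:
  Alaska: 3 records, 1976.67 total price, 186.00 avg passengers
  Delta: 4 records, 1966.65 total price, 214.50 avg passengers
  Frontier: 3 records, 1590.51 total price, 217.00 avg passengers
  Southwest: 2 records, 363.25 total price, 232.00 avg passengers
  United: 5 records, 2880.64 total price, 193.80 avg passengers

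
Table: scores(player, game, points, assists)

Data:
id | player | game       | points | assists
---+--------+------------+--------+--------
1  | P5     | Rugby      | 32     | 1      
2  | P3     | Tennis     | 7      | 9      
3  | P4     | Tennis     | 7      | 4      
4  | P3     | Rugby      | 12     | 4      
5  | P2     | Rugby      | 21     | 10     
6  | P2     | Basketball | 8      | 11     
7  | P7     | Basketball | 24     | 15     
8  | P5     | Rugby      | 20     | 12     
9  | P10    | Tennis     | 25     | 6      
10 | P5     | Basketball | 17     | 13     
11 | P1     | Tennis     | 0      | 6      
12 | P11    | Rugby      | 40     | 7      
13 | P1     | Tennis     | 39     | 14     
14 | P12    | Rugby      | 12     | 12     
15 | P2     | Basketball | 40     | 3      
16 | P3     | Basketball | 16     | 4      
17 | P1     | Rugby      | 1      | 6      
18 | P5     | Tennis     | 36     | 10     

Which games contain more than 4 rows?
SELECT game, COUNT(*) as cnt
FROM scores
GROUP BY game
HAVING COUNT(*) > 4

Result:
  Basketball: 5
  Rugby: 7
  Tennis: 6

Note: HAVING filters groups after aggregation, WHERE filters rows before.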